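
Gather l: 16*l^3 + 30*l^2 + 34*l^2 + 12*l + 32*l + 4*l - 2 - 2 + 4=16*l^3 + 64*l^2 + 48*l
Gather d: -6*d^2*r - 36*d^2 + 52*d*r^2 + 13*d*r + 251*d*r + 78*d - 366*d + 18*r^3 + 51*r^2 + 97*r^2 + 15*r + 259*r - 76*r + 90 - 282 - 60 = d^2*(-6*r - 36) + d*(52*r^2 + 264*r - 288) + 18*r^3 + 148*r^2 + 198*r - 252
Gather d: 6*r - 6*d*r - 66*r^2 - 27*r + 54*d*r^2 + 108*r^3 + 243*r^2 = d*(54*r^2 - 6*r) + 108*r^3 + 177*r^2 - 21*r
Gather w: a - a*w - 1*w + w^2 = a + w^2 + w*(-a - 1)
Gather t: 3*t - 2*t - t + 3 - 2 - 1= 0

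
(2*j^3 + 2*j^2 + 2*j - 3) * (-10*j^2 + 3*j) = -20*j^5 - 14*j^4 - 14*j^3 + 36*j^2 - 9*j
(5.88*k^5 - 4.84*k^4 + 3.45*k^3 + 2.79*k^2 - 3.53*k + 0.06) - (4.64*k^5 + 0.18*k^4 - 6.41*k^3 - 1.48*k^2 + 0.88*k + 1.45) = 1.24*k^5 - 5.02*k^4 + 9.86*k^3 + 4.27*k^2 - 4.41*k - 1.39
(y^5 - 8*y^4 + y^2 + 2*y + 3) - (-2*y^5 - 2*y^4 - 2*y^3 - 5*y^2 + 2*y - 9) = 3*y^5 - 6*y^4 + 2*y^3 + 6*y^2 + 12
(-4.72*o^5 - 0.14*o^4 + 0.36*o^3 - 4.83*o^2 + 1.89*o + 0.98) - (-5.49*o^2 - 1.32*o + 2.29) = -4.72*o^5 - 0.14*o^4 + 0.36*o^3 + 0.66*o^2 + 3.21*o - 1.31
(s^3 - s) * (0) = 0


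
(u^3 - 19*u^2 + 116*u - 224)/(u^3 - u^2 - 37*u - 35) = (u^2 - 12*u + 32)/(u^2 + 6*u + 5)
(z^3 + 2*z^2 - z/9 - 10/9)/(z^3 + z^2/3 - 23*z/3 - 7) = (9*z^2 + 9*z - 10)/(3*(3*z^2 - 2*z - 21))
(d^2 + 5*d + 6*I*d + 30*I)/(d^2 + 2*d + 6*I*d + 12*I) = (d + 5)/(d + 2)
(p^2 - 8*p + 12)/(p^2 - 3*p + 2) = (p - 6)/(p - 1)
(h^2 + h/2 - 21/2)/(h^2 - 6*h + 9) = (h + 7/2)/(h - 3)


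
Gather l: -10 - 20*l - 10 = -20*l - 20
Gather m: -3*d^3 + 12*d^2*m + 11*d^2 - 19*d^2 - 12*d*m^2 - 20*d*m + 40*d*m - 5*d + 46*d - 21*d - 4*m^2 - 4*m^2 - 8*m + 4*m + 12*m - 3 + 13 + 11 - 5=-3*d^3 - 8*d^2 + 20*d + m^2*(-12*d - 8) + m*(12*d^2 + 20*d + 8) + 16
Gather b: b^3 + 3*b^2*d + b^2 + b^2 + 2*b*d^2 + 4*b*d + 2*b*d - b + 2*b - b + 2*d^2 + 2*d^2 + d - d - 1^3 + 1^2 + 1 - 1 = b^3 + b^2*(3*d + 2) + b*(2*d^2 + 6*d) + 4*d^2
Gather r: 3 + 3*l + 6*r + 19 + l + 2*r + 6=4*l + 8*r + 28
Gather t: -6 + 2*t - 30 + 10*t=12*t - 36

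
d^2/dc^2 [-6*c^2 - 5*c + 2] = -12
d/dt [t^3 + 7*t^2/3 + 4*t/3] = 3*t^2 + 14*t/3 + 4/3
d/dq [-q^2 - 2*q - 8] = -2*q - 2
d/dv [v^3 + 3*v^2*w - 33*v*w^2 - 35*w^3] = 3*v^2 + 6*v*w - 33*w^2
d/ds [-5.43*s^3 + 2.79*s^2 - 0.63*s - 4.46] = -16.29*s^2 + 5.58*s - 0.63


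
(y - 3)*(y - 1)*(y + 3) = y^3 - y^2 - 9*y + 9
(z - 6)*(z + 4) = z^2 - 2*z - 24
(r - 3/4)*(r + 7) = r^2 + 25*r/4 - 21/4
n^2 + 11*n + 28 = (n + 4)*(n + 7)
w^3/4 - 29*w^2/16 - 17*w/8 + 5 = (w/4 + 1/2)*(w - 8)*(w - 5/4)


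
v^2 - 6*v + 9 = (v - 3)^2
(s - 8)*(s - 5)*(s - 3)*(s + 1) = s^4 - 15*s^3 + 63*s^2 - 41*s - 120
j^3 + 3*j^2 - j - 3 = (j - 1)*(j + 1)*(j + 3)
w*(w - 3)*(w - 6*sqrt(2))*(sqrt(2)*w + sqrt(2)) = sqrt(2)*w^4 - 12*w^3 - 2*sqrt(2)*w^3 - 3*sqrt(2)*w^2 + 24*w^2 + 36*w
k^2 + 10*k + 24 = (k + 4)*(k + 6)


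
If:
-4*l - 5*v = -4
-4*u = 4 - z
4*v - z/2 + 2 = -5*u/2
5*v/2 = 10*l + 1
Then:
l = 1/12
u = -88/15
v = 11/15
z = -292/15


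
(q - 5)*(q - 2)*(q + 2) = q^3 - 5*q^2 - 4*q + 20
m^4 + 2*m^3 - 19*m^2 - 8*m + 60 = (m - 3)*(m - 2)*(m + 2)*(m + 5)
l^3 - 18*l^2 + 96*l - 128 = (l - 8)^2*(l - 2)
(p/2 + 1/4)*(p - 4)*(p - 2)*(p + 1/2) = p^4/2 - 5*p^3/2 + 9*p^2/8 + 13*p/4 + 1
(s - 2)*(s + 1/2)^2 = s^3 - s^2 - 7*s/4 - 1/2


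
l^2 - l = l*(l - 1)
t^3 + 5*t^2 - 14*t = t*(t - 2)*(t + 7)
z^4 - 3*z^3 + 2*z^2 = z^2*(z - 2)*(z - 1)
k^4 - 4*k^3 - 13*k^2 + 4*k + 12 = (k - 6)*(k - 1)*(k + 1)*(k + 2)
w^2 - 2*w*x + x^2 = (-w + x)^2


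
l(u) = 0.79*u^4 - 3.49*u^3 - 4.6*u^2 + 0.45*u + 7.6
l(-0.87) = 6.48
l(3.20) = -69.59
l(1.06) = -0.25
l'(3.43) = -26.77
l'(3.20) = -32.66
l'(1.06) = -17.30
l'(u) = 3.16*u^3 - 10.47*u^2 - 9.2*u + 0.45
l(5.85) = 79.34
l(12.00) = 9701.32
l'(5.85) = 220.96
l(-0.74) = 6.40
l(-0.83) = 6.43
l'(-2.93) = -141.96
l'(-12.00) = -6857.31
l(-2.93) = 112.80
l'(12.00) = 3842.85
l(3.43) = -76.46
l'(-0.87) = -1.55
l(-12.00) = 21751.96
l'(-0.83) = -0.93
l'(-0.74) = 0.24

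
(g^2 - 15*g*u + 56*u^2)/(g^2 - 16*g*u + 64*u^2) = (-g + 7*u)/(-g + 8*u)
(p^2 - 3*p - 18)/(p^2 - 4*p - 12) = (p + 3)/(p + 2)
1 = 1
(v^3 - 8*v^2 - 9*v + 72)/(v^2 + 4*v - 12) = (v^3 - 8*v^2 - 9*v + 72)/(v^2 + 4*v - 12)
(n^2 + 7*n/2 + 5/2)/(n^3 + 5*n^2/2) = (n + 1)/n^2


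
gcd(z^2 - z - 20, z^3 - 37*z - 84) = z + 4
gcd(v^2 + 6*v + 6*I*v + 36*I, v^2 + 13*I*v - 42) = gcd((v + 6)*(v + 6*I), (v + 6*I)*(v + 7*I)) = v + 6*I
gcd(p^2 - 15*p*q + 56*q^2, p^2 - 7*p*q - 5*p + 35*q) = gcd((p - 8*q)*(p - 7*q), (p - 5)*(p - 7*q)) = p - 7*q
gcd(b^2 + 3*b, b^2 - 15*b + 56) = 1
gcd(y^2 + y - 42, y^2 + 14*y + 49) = y + 7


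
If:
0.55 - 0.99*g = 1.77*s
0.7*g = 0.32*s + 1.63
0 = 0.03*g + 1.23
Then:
No Solution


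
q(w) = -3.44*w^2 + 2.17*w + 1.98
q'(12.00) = -80.39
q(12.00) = -467.34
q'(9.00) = -59.75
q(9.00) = -257.13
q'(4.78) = -30.72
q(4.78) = -66.25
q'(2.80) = -17.09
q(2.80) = -18.91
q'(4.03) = -25.56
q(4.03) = -45.14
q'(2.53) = -15.24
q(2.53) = -14.55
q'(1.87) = -10.70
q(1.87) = -5.99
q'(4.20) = -26.73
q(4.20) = -49.59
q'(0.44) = -0.86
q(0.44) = 2.27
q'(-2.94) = 22.40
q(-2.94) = -34.13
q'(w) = 2.17 - 6.88*w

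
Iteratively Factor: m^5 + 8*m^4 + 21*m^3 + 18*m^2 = (m)*(m^4 + 8*m^3 + 21*m^2 + 18*m) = m*(m + 3)*(m^3 + 5*m^2 + 6*m) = m*(m + 3)^2*(m^2 + 2*m) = m*(m + 2)*(m + 3)^2*(m)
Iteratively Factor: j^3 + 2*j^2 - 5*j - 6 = (j - 2)*(j^2 + 4*j + 3) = (j - 2)*(j + 1)*(j + 3)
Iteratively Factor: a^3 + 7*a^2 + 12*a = (a + 4)*(a^2 + 3*a) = a*(a + 4)*(a + 3)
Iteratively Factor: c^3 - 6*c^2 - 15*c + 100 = (c - 5)*(c^2 - c - 20) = (c - 5)*(c + 4)*(c - 5)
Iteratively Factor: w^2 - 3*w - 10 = (w + 2)*(w - 5)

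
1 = 1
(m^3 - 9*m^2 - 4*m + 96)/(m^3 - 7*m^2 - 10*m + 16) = (m^2 - m - 12)/(m^2 + m - 2)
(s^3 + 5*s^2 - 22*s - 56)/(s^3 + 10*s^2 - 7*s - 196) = (s + 2)/(s + 7)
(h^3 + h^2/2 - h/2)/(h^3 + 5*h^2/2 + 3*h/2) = (2*h - 1)/(2*h + 3)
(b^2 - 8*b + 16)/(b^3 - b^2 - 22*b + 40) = (b - 4)/(b^2 + 3*b - 10)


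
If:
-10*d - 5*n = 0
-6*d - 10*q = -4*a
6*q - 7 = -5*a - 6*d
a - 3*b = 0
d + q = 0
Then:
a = 7/5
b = 7/15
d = -7/5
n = 14/5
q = 7/5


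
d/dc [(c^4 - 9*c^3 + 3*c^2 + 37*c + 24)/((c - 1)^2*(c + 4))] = (c^5 + 5*c^4 - 37*c^3 + 31*c^2 - 244*c - 316)/(c^5 + 5*c^4 - 5*c^3 - 25*c^2 + 40*c - 16)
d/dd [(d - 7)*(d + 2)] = 2*d - 5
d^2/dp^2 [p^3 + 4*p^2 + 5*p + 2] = 6*p + 8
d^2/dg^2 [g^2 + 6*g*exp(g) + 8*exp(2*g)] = 6*g*exp(g) + 32*exp(2*g) + 12*exp(g) + 2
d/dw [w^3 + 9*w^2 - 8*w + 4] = 3*w^2 + 18*w - 8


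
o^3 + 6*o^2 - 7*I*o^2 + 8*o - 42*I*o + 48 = (o + 6)*(o - 8*I)*(o + I)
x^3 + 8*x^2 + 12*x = x*(x + 2)*(x + 6)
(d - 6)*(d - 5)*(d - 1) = d^3 - 12*d^2 + 41*d - 30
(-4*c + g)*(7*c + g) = -28*c^2 + 3*c*g + g^2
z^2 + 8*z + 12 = (z + 2)*(z + 6)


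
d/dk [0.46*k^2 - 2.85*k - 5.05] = 0.92*k - 2.85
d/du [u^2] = 2*u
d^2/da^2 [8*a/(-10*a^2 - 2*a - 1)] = 32*(-2*a*(10*a + 1)^2 + (15*a + 1)*(10*a^2 + 2*a + 1))/(10*a^2 + 2*a + 1)^3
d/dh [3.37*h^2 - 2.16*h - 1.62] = 6.74*h - 2.16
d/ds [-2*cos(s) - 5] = 2*sin(s)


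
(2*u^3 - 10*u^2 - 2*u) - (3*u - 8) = 2*u^3 - 10*u^2 - 5*u + 8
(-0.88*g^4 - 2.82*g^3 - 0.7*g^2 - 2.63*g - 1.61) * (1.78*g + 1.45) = -1.5664*g^5 - 6.2956*g^4 - 5.335*g^3 - 5.6964*g^2 - 6.6793*g - 2.3345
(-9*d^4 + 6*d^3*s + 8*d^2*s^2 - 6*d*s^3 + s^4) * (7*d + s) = -63*d^5 + 33*d^4*s + 62*d^3*s^2 - 34*d^2*s^3 + d*s^4 + s^5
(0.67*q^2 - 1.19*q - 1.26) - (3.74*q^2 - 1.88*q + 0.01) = -3.07*q^2 + 0.69*q - 1.27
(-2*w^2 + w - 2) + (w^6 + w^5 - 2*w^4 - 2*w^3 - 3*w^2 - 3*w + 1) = w^6 + w^5 - 2*w^4 - 2*w^3 - 5*w^2 - 2*w - 1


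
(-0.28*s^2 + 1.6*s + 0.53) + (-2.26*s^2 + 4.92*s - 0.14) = -2.54*s^2 + 6.52*s + 0.39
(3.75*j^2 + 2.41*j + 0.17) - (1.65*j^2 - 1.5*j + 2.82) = 2.1*j^2 + 3.91*j - 2.65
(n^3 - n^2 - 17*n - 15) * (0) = 0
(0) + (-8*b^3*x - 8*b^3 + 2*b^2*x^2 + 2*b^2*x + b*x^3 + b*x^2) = -8*b^3*x - 8*b^3 + 2*b^2*x^2 + 2*b^2*x + b*x^3 + b*x^2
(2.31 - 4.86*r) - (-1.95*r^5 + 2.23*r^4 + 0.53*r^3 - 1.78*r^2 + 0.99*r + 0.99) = 1.95*r^5 - 2.23*r^4 - 0.53*r^3 + 1.78*r^2 - 5.85*r + 1.32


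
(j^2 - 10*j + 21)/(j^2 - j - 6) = (j - 7)/(j + 2)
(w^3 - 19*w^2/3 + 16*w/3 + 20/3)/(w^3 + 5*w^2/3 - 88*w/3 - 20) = (w - 2)/(w + 6)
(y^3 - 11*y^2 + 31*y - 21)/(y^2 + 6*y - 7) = (y^2 - 10*y + 21)/(y + 7)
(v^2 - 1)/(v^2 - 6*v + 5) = (v + 1)/(v - 5)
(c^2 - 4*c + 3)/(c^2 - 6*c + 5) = (c - 3)/(c - 5)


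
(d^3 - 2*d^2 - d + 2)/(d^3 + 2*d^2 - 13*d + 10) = (d + 1)/(d + 5)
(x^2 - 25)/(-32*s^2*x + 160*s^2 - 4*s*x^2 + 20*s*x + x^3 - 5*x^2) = (x + 5)/(-32*s^2 - 4*s*x + x^2)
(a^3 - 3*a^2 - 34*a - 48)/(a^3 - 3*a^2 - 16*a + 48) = (a^3 - 3*a^2 - 34*a - 48)/(a^3 - 3*a^2 - 16*a + 48)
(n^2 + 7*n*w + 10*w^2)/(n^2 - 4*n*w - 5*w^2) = (-n^2 - 7*n*w - 10*w^2)/(-n^2 + 4*n*w + 5*w^2)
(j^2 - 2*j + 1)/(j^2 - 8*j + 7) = (j - 1)/(j - 7)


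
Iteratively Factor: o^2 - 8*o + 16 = (o - 4)*(o - 4)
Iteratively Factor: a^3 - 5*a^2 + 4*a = (a - 4)*(a^2 - a) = a*(a - 4)*(a - 1)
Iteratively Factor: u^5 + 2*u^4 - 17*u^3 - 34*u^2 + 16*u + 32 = (u + 4)*(u^4 - 2*u^3 - 9*u^2 + 2*u + 8) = (u - 1)*(u + 4)*(u^3 - u^2 - 10*u - 8) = (u - 1)*(u + 1)*(u + 4)*(u^2 - 2*u - 8) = (u - 1)*(u + 1)*(u + 2)*(u + 4)*(u - 4)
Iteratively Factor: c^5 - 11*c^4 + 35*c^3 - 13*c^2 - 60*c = (c)*(c^4 - 11*c^3 + 35*c^2 - 13*c - 60) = c*(c - 4)*(c^3 - 7*c^2 + 7*c + 15) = c*(c - 4)*(c - 3)*(c^2 - 4*c - 5) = c*(c - 5)*(c - 4)*(c - 3)*(c + 1)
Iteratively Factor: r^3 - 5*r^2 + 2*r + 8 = (r - 4)*(r^2 - r - 2) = (r - 4)*(r - 2)*(r + 1)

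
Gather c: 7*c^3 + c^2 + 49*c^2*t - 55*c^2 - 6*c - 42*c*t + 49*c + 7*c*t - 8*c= 7*c^3 + c^2*(49*t - 54) + c*(35 - 35*t)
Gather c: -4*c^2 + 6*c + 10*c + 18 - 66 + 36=-4*c^2 + 16*c - 12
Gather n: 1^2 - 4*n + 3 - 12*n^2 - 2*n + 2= -12*n^2 - 6*n + 6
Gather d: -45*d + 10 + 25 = 35 - 45*d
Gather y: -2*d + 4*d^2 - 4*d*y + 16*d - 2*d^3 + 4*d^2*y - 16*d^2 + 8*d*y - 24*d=-2*d^3 - 12*d^2 - 10*d + y*(4*d^2 + 4*d)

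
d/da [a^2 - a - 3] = 2*a - 1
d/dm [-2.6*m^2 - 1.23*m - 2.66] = -5.2*m - 1.23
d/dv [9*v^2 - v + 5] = 18*v - 1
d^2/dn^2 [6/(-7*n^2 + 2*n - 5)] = 12*(49*n^2 - 14*n - 4*(7*n - 1)^2 + 35)/(7*n^2 - 2*n + 5)^3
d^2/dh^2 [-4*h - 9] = 0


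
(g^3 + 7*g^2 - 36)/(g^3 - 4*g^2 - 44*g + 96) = (g + 3)/(g - 8)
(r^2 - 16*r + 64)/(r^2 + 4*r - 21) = (r^2 - 16*r + 64)/(r^2 + 4*r - 21)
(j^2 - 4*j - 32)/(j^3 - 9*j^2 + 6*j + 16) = (j + 4)/(j^2 - j - 2)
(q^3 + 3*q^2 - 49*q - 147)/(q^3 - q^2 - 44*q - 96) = (q^2 - 49)/(q^2 - 4*q - 32)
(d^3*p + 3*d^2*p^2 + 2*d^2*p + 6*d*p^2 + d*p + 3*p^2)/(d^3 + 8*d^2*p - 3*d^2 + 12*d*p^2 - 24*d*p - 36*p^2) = p*(d^3 + 3*d^2*p + 2*d^2 + 6*d*p + d + 3*p)/(d^3 + 8*d^2*p - 3*d^2 + 12*d*p^2 - 24*d*p - 36*p^2)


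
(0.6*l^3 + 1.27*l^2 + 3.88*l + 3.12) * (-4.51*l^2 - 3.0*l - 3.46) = -2.706*l^5 - 7.5277*l^4 - 23.3848*l^3 - 30.1054*l^2 - 22.7848*l - 10.7952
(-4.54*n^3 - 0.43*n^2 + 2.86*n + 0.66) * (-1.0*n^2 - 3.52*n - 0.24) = 4.54*n^5 + 16.4108*n^4 - 0.2568*n^3 - 10.624*n^2 - 3.0096*n - 0.1584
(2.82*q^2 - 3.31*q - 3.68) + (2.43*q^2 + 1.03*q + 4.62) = 5.25*q^2 - 2.28*q + 0.94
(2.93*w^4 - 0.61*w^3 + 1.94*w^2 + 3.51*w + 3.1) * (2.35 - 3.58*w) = -10.4894*w^5 + 9.0693*w^4 - 8.3787*w^3 - 8.0068*w^2 - 2.8495*w + 7.285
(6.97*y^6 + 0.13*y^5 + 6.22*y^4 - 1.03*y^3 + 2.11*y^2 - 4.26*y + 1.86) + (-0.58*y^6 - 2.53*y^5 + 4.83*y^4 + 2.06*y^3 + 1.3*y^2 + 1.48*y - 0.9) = 6.39*y^6 - 2.4*y^5 + 11.05*y^4 + 1.03*y^3 + 3.41*y^2 - 2.78*y + 0.96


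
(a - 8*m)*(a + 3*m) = a^2 - 5*a*m - 24*m^2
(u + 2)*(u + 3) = u^2 + 5*u + 6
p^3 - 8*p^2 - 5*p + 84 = (p - 7)*(p - 4)*(p + 3)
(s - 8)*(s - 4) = s^2 - 12*s + 32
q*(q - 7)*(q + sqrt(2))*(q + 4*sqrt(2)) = q^4 - 7*q^3 + 5*sqrt(2)*q^3 - 35*sqrt(2)*q^2 + 8*q^2 - 56*q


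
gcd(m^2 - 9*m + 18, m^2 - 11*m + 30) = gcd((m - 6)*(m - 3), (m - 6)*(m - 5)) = m - 6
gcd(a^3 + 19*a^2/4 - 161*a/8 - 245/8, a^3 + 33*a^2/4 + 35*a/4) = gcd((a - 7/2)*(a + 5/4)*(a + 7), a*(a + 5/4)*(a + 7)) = a^2 + 33*a/4 + 35/4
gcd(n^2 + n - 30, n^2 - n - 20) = n - 5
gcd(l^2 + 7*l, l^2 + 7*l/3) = l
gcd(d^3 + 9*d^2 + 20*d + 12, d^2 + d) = d + 1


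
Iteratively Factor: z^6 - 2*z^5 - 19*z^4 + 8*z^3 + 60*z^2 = (z - 5)*(z^5 + 3*z^4 - 4*z^3 - 12*z^2) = (z - 5)*(z - 2)*(z^4 + 5*z^3 + 6*z^2) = (z - 5)*(z - 2)*(z + 3)*(z^3 + 2*z^2) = z*(z - 5)*(z - 2)*(z + 3)*(z^2 + 2*z) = z^2*(z - 5)*(z - 2)*(z + 3)*(z + 2)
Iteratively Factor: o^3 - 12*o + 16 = (o - 2)*(o^2 + 2*o - 8) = (o - 2)^2*(o + 4)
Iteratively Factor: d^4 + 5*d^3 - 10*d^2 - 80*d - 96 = (d + 2)*(d^3 + 3*d^2 - 16*d - 48) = (d + 2)*(d + 4)*(d^2 - d - 12) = (d + 2)*(d + 3)*(d + 4)*(d - 4)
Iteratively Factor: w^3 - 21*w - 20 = (w + 1)*(w^2 - w - 20) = (w - 5)*(w + 1)*(w + 4)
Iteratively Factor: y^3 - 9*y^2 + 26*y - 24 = (y - 2)*(y^2 - 7*y + 12) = (y - 4)*(y - 2)*(y - 3)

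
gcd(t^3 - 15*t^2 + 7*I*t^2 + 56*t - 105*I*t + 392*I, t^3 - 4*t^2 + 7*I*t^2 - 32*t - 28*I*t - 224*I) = t^2 + t*(-8 + 7*I) - 56*I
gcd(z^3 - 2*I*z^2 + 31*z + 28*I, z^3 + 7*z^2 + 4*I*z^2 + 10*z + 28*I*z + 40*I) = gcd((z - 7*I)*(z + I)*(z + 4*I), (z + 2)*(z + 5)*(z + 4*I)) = z + 4*I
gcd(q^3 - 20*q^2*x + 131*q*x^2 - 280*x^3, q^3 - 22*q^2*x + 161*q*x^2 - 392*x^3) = q^2 - 15*q*x + 56*x^2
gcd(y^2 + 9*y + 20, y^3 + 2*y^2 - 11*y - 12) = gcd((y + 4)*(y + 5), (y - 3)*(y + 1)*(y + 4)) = y + 4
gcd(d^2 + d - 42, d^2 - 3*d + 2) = 1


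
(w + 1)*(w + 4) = w^2 + 5*w + 4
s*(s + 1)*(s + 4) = s^3 + 5*s^2 + 4*s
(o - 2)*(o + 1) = o^2 - o - 2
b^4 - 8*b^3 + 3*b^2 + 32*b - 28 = (b - 7)*(b - 2)*(b - 1)*(b + 2)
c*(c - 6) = c^2 - 6*c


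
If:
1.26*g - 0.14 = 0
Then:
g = 0.11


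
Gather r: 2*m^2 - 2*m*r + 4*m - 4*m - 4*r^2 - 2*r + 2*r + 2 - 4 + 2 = 2*m^2 - 2*m*r - 4*r^2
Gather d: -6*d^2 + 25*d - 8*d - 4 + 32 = -6*d^2 + 17*d + 28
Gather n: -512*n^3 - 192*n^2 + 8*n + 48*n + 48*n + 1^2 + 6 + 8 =-512*n^3 - 192*n^2 + 104*n + 15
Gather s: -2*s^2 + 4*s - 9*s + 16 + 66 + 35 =-2*s^2 - 5*s + 117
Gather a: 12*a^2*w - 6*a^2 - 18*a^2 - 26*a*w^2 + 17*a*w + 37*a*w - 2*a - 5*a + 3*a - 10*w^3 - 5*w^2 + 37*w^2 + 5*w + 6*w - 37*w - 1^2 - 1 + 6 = a^2*(12*w - 24) + a*(-26*w^2 + 54*w - 4) - 10*w^3 + 32*w^2 - 26*w + 4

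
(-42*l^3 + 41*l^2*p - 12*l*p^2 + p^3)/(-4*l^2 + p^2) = (21*l^2 - 10*l*p + p^2)/(2*l + p)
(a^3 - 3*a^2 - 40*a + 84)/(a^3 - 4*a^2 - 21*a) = (a^2 + 4*a - 12)/(a*(a + 3))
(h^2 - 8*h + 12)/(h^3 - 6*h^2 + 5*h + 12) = (h^2 - 8*h + 12)/(h^3 - 6*h^2 + 5*h + 12)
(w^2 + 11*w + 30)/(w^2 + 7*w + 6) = (w + 5)/(w + 1)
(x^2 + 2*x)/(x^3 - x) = (x + 2)/(x^2 - 1)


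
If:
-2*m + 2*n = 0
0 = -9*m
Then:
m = 0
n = 0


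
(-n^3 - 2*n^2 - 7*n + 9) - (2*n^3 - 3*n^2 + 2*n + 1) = -3*n^3 + n^2 - 9*n + 8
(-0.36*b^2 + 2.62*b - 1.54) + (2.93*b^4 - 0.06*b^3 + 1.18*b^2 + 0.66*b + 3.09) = 2.93*b^4 - 0.06*b^3 + 0.82*b^2 + 3.28*b + 1.55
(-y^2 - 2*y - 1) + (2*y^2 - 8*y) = y^2 - 10*y - 1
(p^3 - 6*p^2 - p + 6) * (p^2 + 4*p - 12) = p^5 - 2*p^4 - 37*p^3 + 74*p^2 + 36*p - 72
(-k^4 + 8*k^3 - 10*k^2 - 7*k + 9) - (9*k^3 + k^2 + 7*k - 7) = -k^4 - k^3 - 11*k^2 - 14*k + 16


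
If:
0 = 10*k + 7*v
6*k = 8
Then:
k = 4/3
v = -40/21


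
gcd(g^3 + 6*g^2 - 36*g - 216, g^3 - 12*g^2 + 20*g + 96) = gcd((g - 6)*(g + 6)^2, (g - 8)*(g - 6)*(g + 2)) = g - 6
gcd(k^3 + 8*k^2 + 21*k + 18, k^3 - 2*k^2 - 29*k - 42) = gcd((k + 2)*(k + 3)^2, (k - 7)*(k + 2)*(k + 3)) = k^2 + 5*k + 6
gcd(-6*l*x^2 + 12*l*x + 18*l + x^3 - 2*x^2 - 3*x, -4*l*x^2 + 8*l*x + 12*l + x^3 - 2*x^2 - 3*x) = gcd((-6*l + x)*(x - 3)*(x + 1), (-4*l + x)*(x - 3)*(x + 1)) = x^2 - 2*x - 3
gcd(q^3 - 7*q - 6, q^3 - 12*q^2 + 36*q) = 1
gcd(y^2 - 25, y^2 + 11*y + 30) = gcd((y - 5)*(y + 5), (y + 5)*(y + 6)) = y + 5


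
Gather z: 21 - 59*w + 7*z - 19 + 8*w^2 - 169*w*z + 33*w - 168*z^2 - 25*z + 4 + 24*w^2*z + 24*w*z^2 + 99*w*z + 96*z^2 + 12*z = 8*w^2 - 26*w + z^2*(24*w - 72) + z*(24*w^2 - 70*w - 6) + 6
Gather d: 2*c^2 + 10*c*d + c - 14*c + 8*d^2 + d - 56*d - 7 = 2*c^2 - 13*c + 8*d^2 + d*(10*c - 55) - 7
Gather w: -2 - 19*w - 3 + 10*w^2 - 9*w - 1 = 10*w^2 - 28*w - 6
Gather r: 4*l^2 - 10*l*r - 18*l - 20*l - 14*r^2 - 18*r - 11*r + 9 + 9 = 4*l^2 - 38*l - 14*r^2 + r*(-10*l - 29) + 18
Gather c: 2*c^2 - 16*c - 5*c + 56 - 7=2*c^2 - 21*c + 49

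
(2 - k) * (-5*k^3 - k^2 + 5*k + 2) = 5*k^4 - 9*k^3 - 7*k^2 + 8*k + 4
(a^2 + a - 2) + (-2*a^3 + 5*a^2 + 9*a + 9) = -2*a^3 + 6*a^2 + 10*a + 7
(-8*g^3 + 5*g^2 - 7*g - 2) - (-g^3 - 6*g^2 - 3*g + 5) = -7*g^3 + 11*g^2 - 4*g - 7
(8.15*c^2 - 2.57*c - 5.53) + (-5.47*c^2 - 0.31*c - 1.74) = 2.68*c^2 - 2.88*c - 7.27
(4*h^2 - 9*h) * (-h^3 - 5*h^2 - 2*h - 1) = -4*h^5 - 11*h^4 + 37*h^3 + 14*h^2 + 9*h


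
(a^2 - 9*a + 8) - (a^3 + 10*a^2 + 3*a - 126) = -a^3 - 9*a^2 - 12*a + 134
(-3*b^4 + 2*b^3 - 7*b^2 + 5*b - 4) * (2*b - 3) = -6*b^5 + 13*b^4 - 20*b^3 + 31*b^2 - 23*b + 12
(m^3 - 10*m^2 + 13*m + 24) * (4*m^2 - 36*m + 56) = 4*m^5 - 76*m^4 + 468*m^3 - 932*m^2 - 136*m + 1344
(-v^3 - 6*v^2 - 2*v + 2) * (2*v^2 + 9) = -2*v^5 - 12*v^4 - 13*v^3 - 50*v^2 - 18*v + 18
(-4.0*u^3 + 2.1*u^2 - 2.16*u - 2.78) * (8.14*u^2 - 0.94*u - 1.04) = -32.56*u^5 + 20.854*u^4 - 15.3964*u^3 - 22.7828*u^2 + 4.8596*u + 2.8912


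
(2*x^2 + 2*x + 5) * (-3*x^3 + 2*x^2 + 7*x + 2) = -6*x^5 - 2*x^4 + 3*x^3 + 28*x^2 + 39*x + 10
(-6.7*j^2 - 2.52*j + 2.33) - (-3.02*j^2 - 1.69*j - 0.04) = -3.68*j^2 - 0.83*j + 2.37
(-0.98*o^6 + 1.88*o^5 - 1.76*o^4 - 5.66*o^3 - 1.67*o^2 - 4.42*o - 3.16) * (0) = 0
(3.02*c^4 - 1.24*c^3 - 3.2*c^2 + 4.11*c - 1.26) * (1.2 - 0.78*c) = -2.3556*c^5 + 4.5912*c^4 + 1.008*c^3 - 7.0458*c^2 + 5.9148*c - 1.512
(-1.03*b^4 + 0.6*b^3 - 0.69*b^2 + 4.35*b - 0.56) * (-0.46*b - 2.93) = 0.4738*b^5 + 2.7419*b^4 - 1.4406*b^3 + 0.0207000000000002*b^2 - 12.4879*b + 1.6408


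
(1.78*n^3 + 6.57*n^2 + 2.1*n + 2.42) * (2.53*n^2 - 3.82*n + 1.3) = 4.5034*n^5 + 9.8225*n^4 - 17.4704*n^3 + 6.6416*n^2 - 6.5144*n + 3.146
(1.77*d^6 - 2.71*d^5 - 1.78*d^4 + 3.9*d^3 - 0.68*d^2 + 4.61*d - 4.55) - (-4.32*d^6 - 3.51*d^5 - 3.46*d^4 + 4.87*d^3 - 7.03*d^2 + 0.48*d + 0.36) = 6.09*d^6 + 0.8*d^5 + 1.68*d^4 - 0.97*d^3 + 6.35*d^2 + 4.13*d - 4.91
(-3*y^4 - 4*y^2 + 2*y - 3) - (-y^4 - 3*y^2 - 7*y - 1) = -2*y^4 - y^2 + 9*y - 2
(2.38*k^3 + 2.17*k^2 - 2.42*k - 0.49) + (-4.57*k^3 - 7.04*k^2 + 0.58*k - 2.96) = -2.19*k^3 - 4.87*k^2 - 1.84*k - 3.45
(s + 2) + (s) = 2*s + 2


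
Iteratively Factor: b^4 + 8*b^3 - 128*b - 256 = (b + 4)*(b^3 + 4*b^2 - 16*b - 64) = (b + 4)^2*(b^2 - 16) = (b + 4)^3*(b - 4)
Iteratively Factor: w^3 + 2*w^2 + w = (w)*(w^2 + 2*w + 1) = w*(w + 1)*(w + 1)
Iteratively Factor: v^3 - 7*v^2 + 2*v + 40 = (v - 4)*(v^2 - 3*v - 10) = (v - 5)*(v - 4)*(v + 2)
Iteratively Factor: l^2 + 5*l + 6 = (l + 2)*(l + 3)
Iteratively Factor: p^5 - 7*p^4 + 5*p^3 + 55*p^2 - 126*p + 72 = (p - 2)*(p^4 - 5*p^3 - 5*p^2 + 45*p - 36) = (p - 2)*(p - 1)*(p^3 - 4*p^2 - 9*p + 36) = (p - 4)*(p - 2)*(p - 1)*(p^2 - 9) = (p - 4)*(p - 2)*(p - 1)*(p + 3)*(p - 3)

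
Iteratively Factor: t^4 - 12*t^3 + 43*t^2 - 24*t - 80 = (t - 4)*(t^3 - 8*t^2 + 11*t + 20) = (t - 4)*(t + 1)*(t^2 - 9*t + 20) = (t - 5)*(t - 4)*(t + 1)*(t - 4)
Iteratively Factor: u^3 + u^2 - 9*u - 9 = (u + 3)*(u^2 - 2*u - 3) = (u - 3)*(u + 3)*(u + 1)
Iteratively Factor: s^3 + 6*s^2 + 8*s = (s + 2)*(s^2 + 4*s) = (s + 2)*(s + 4)*(s)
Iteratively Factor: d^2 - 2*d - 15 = (d + 3)*(d - 5)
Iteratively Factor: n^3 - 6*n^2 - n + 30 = (n + 2)*(n^2 - 8*n + 15) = (n - 3)*(n + 2)*(n - 5)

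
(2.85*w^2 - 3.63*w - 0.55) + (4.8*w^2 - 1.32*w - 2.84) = 7.65*w^2 - 4.95*w - 3.39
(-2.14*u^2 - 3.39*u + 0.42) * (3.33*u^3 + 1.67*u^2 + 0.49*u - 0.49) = -7.1262*u^5 - 14.8625*u^4 - 5.3113*u^3 + 0.0889*u^2 + 1.8669*u - 0.2058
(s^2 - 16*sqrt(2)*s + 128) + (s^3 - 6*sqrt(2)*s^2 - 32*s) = s^3 - 6*sqrt(2)*s^2 + s^2 - 32*s - 16*sqrt(2)*s + 128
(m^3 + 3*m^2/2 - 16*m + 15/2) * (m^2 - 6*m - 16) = m^5 - 9*m^4/2 - 41*m^3 + 159*m^2/2 + 211*m - 120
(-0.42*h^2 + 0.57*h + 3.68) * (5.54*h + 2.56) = -2.3268*h^3 + 2.0826*h^2 + 21.8464*h + 9.4208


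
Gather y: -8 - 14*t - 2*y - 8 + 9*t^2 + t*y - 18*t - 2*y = 9*t^2 - 32*t + y*(t - 4) - 16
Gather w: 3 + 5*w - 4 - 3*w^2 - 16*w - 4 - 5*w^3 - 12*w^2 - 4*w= -5*w^3 - 15*w^2 - 15*w - 5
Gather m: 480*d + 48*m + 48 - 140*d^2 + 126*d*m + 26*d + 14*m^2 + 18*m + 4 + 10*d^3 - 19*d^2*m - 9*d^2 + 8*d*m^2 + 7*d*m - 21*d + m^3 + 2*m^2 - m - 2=10*d^3 - 149*d^2 + 485*d + m^3 + m^2*(8*d + 16) + m*(-19*d^2 + 133*d + 65) + 50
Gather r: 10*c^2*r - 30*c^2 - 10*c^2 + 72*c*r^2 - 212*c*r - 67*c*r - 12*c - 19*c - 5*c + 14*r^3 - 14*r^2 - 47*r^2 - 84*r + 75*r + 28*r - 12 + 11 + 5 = -40*c^2 - 36*c + 14*r^3 + r^2*(72*c - 61) + r*(10*c^2 - 279*c + 19) + 4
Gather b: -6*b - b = -7*b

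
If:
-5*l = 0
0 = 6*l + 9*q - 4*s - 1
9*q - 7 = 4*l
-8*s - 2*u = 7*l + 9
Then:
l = 0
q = 7/9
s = 3/2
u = -21/2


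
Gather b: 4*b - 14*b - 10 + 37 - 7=20 - 10*b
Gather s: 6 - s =6 - s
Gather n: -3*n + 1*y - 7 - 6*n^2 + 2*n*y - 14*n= -6*n^2 + n*(2*y - 17) + y - 7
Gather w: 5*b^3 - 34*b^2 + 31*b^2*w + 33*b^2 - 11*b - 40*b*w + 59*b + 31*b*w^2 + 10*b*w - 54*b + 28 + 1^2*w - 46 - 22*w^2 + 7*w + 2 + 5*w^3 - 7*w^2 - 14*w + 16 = 5*b^3 - b^2 - 6*b + 5*w^3 + w^2*(31*b - 29) + w*(31*b^2 - 30*b - 6)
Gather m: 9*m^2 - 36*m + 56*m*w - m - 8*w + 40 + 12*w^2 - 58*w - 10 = 9*m^2 + m*(56*w - 37) + 12*w^2 - 66*w + 30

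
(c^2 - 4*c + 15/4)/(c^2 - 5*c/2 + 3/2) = (c - 5/2)/(c - 1)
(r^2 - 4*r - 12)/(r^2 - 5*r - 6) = (r + 2)/(r + 1)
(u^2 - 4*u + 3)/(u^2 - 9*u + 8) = (u - 3)/(u - 8)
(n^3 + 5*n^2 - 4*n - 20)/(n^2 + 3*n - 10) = n + 2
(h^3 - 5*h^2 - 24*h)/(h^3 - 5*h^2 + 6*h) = (h^2 - 5*h - 24)/(h^2 - 5*h + 6)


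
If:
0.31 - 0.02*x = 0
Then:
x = 15.50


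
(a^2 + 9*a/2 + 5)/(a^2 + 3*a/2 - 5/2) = (a + 2)/(a - 1)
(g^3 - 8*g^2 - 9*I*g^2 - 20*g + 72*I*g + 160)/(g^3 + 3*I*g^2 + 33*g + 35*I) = (g^2 - 4*g*(2 + I) + 32*I)/(g^2 + 8*I*g - 7)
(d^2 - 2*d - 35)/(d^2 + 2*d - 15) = (d - 7)/(d - 3)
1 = 1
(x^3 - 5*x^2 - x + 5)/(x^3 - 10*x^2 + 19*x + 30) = (x - 1)/(x - 6)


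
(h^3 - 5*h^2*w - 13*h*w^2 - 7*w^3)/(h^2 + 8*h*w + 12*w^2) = (h^3 - 5*h^2*w - 13*h*w^2 - 7*w^3)/(h^2 + 8*h*w + 12*w^2)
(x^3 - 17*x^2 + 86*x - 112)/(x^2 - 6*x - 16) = (x^2 - 9*x + 14)/(x + 2)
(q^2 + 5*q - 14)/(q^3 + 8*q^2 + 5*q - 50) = (q + 7)/(q^2 + 10*q + 25)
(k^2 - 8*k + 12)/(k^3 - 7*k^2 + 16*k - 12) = (k - 6)/(k^2 - 5*k + 6)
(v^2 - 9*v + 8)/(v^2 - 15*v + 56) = (v - 1)/(v - 7)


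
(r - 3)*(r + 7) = r^2 + 4*r - 21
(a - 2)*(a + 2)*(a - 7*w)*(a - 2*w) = a^4 - 9*a^3*w + 14*a^2*w^2 - 4*a^2 + 36*a*w - 56*w^2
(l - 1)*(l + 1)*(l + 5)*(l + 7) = l^4 + 12*l^3 + 34*l^2 - 12*l - 35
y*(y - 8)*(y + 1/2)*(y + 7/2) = y^4 - 4*y^3 - 121*y^2/4 - 14*y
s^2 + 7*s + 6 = (s + 1)*(s + 6)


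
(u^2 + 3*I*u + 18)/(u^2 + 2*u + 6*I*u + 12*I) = (u - 3*I)/(u + 2)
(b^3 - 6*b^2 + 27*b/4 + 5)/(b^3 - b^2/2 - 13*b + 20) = (b^2 - 7*b/2 - 2)/(b^2 + 2*b - 8)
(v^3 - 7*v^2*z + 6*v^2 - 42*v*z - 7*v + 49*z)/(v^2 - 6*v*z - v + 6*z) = (-v^2 + 7*v*z - 7*v + 49*z)/(-v + 6*z)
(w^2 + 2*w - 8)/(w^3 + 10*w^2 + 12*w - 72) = (w + 4)/(w^2 + 12*w + 36)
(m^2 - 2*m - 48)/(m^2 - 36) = (m - 8)/(m - 6)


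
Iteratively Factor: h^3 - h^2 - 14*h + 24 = (h - 3)*(h^2 + 2*h - 8) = (h - 3)*(h + 4)*(h - 2)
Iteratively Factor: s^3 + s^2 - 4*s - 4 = (s + 1)*(s^2 - 4) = (s - 2)*(s + 1)*(s + 2)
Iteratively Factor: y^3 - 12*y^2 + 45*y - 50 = (y - 5)*(y^2 - 7*y + 10) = (y - 5)^2*(y - 2)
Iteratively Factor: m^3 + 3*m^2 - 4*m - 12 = (m + 2)*(m^2 + m - 6) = (m - 2)*(m + 2)*(m + 3)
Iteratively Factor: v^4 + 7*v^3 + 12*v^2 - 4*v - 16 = (v - 1)*(v^3 + 8*v^2 + 20*v + 16) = (v - 1)*(v + 2)*(v^2 + 6*v + 8) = (v - 1)*(v + 2)^2*(v + 4)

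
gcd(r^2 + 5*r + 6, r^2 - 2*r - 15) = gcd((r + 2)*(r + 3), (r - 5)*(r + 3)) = r + 3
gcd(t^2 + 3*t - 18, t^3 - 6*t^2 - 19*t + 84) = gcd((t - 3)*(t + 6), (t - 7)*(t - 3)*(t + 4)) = t - 3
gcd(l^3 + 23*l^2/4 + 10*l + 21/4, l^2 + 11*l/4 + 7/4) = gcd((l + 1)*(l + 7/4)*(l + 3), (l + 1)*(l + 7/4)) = l^2 + 11*l/4 + 7/4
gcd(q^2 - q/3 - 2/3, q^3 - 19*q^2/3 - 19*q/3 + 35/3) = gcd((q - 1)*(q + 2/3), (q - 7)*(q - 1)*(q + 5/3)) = q - 1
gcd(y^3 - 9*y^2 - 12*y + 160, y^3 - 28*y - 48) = y + 4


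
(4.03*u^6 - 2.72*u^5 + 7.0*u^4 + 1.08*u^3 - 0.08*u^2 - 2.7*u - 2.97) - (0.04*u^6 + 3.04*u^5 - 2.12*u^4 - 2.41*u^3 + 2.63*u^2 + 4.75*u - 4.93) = 3.99*u^6 - 5.76*u^5 + 9.12*u^4 + 3.49*u^3 - 2.71*u^2 - 7.45*u + 1.96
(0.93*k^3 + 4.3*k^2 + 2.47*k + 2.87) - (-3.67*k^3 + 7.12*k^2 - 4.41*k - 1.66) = 4.6*k^3 - 2.82*k^2 + 6.88*k + 4.53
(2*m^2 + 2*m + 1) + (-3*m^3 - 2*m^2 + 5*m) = -3*m^3 + 7*m + 1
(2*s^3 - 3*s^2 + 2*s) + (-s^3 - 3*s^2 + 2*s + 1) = s^3 - 6*s^2 + 4*s + 1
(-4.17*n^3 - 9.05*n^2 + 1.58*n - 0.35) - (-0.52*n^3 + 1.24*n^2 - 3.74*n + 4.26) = -3.65*n^3 - 10.29*n^2 + 5.32*n - 4.61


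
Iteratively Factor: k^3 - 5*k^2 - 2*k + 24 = (k - 4)*(k^2 - k - 6) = (k - 4)*(k - 3)*(k + 2)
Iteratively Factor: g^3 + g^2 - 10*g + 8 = (g - 2)*(g^2 + 3*g - 4) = (g - 2)*(g - 1)*(g + 4)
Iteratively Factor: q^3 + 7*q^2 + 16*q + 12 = (q + 2)*(q^2 + 5*q + 6) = (q + 2)^2*(q + 3)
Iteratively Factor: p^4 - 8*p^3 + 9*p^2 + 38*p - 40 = (p + 2)*(p^3 - 10*p^2 + 29*p - 20) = (p - 4)*(p + 2)*(p^2 - 6*p + 5) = (p - 4)*(p - 1)*(p + 2)*(p - 5)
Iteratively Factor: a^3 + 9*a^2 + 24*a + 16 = (a + 1)*(a^2 + 8*a + 16) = (a + 1)*(a + 4)*(a + 4)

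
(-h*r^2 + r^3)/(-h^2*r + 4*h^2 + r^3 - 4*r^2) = r^2/(h*r - 4*h + r^2 - 4*r)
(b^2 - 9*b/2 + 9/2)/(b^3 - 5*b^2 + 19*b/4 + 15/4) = 2*(2*b - 3)/(4*b^2 - 8*b - 5)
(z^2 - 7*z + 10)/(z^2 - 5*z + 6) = (z - 5)/(z - 3)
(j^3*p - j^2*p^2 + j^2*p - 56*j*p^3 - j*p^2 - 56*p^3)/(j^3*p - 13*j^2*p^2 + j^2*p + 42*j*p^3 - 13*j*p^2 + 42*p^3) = (j^2 - j*p - 56*p^2)/(j^2 - 13*j*p + 42*p^2)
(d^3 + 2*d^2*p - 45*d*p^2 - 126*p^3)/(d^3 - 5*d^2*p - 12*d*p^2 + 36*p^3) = (d^2 - d*p - 42*p^2)/(d^2 - 8*d*p + 12*p^2)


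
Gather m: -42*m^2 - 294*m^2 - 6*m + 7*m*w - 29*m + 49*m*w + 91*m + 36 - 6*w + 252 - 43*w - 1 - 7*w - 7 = -336*m^2 + m*(56*w + 56) - 56*w + 280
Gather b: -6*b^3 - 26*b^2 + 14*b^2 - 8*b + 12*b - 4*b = -6*b^3 - 12*b^2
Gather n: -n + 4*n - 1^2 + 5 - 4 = 3*n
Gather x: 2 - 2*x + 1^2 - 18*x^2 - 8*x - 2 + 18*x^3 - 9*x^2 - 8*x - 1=18*x^3 - 27*x^2 - 18*x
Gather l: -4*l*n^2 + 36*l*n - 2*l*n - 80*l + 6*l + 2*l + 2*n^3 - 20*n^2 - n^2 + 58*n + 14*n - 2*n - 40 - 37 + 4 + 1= l*(-4*n^2 + 34*n - 72) + 2*n^3 - 21*n^2 + 70*n - 72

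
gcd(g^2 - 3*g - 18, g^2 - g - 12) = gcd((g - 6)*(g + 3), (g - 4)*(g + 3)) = g + 3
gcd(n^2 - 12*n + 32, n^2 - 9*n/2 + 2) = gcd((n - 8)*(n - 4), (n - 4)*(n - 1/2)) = n - 4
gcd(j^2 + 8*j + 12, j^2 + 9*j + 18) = j + 6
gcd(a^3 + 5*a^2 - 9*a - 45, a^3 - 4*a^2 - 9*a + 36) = a^2 - 9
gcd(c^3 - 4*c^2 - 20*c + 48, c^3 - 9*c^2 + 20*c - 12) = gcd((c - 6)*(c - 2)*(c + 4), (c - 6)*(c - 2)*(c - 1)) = c^2 - 8*c + 12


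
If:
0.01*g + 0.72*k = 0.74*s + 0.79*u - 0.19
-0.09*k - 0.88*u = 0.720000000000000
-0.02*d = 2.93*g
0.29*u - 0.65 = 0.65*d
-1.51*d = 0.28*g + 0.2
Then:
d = -0.13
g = 0.00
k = -27.01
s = -28.10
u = 1.94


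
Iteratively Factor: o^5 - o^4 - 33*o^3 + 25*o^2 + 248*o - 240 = (o + 4)*(o^4 - 5*o^3 - 13*o^2 + 77*o - 60) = (o - 1)*(o + 4)*(o^3 - 4*o^2 - 17*o + 60) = (o - 1)*(o + 4)^2*(o^2 - 8*o + 15) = (o - 5)*(o - 1)*(o + 4)^2*(o - 3)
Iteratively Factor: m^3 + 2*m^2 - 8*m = (m)*(m^2 + 2*m - 8) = m*(m + 4)*(m - 2)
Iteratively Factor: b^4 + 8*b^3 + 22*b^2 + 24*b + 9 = (b + 3)*(b^3 + 5*b^2 + 7*b + 3) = (b + 1)*(b + 3)*(b^2 + 4*b + 3) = (b + 1)*(b + 3)^2*(b + 1)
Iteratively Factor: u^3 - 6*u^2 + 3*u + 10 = (u + 1)*(u^2 - 7*u + 10) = (u - 2)*(u + 1)*(u - 5)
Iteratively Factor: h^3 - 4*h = (h - 2)*(h^2 + 2*h) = h*(h - 2)*(h + 2)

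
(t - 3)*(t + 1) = t^2 - 2*t - 3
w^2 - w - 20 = (w - 5)*(w + 4)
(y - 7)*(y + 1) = y^2 - 6*y - 7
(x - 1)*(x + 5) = x^2 + 4*x - 5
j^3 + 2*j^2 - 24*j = j*(j - 4)*(j + 6)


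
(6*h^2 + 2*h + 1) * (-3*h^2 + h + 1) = -18*h^4 + 5*h^2 + 3*h + 1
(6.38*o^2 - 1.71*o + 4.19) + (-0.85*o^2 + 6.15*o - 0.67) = 5.53*o^2 + 4.44*o + 3.52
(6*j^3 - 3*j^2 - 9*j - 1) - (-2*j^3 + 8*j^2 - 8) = 8*j^3 - 11*j^2 - 9*j + 7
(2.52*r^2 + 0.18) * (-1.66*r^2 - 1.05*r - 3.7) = -4.1832*r^4 - 2.646*r^3 - 9.6228*r^2 - 0.189*r - 0.666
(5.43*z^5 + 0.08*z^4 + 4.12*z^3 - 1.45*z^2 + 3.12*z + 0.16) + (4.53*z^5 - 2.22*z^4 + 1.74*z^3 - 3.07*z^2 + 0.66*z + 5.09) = 9.96*z^5 - 2.14*z^4 + 5.86*z^3 - 4.52*z^2 + 3.78*z + 5.25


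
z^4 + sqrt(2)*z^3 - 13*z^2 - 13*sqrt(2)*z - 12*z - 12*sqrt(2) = (z - 4)*(z + 1)*(z + 3)*(z + sqrt(2))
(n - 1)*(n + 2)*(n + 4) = n^3 + 5*n^2 + 2*n - 8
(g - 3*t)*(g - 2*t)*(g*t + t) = g^3*t - 5*g^2*t^2 + g^2*t + 6*g*t^3 - 5*g*t^2 + 6*t^3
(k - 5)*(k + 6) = k^2 + k - 30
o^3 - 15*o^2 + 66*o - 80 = (o - 8)*(o - 5)*(o - 2)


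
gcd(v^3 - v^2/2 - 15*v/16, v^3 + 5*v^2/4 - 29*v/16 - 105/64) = v^2 - v/2 - 15/16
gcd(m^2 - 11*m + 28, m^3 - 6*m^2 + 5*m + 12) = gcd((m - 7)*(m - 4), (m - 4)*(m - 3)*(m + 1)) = m - 4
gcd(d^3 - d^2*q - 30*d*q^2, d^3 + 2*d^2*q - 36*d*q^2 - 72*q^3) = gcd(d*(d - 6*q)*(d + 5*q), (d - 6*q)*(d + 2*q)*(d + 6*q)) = -d + 6*q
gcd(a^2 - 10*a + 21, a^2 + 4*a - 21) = a - 3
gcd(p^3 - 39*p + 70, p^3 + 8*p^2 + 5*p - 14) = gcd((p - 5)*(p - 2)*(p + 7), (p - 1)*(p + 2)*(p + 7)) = p + 7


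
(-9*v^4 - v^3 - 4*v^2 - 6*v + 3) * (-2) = 18*v^4 + 2*v^3 + 8*v^2 + 12*v - 6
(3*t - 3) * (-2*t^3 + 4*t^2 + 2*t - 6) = -6*t^4 + 18*t^3 - 6*t^2 - 24*t + 18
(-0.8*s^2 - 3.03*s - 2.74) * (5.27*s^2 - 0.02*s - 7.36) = -4.216*s^4 - 15.9521*s^3 - 8.4912*s^2 + 22.3556*s + 20.1664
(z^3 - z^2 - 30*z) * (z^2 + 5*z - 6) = z^5 + 4*z^4 - 41*z^3 - 144*z^2 + 180*z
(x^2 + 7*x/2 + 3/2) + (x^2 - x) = 2*x^2 + 5*x/2 + 3/2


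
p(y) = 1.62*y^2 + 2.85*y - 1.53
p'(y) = 3.24*y + 2.85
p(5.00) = 53.22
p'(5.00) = 19.05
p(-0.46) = -2.50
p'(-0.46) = 1.36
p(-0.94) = -2.78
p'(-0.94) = -0.20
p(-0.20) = -2.04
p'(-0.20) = 2.20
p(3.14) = 23.39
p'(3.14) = 13.02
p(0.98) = 2.82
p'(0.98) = 6.03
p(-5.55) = 32.55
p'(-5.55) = -15.13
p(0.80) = 1.79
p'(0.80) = 5.44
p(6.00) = 73.89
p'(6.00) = 22.29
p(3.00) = 21.60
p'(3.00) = 12.57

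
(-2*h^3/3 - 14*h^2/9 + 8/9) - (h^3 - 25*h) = -5*h^3/3 - 14*h^2/9 + 25*h + 8/9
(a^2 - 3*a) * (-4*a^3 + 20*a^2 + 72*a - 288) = -4*a^5 + 32*a^4 + 12*a^3 - 504*a^2 + 864*a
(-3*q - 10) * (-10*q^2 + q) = 30*q^3 + 97*q^2 - 10*q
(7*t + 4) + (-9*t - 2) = 2 - 2*t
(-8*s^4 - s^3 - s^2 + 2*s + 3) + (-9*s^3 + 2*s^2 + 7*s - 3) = -8*s^4 - 10*s^3 + s^2 + 9*s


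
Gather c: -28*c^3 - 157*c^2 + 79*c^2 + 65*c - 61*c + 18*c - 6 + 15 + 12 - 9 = -28*c^3 - 78*c^2 + 22*c + 12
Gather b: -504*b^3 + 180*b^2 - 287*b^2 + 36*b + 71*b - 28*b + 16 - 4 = -504*b^3 - 107*b^2 + 79*b + 12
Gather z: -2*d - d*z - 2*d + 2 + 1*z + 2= -4*d + z*(1 - d) + 4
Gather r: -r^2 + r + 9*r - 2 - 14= -r^2 + 10*r - 16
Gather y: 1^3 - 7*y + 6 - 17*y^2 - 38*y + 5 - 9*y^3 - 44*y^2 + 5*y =-9*y^3 - 61*y^2 - 40*y + 12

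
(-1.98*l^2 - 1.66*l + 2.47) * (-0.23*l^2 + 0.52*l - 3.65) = 0.4554*l^4 - 0.6478*l^3 + 5.7957*l^2 + 7.3434*l - 9.0155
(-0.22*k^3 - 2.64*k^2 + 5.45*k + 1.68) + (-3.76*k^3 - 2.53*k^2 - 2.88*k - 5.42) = -3.98*k^3 - 5.17*k^2 + 2.57*k - 3.74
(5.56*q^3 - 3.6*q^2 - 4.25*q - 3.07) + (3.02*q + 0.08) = 5.56*q^3 - 3.6*q^2 - 1.23*q - 2.99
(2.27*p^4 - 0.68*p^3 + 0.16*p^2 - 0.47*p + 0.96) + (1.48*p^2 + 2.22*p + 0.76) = 2.27*p^4 - 0.68*p^3 + 1.64*p^2 + 1.75*p + 1.72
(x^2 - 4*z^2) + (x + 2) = x^2 + x - 4*z^2 + 2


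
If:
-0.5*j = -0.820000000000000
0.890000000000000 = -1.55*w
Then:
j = 1.64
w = -0.57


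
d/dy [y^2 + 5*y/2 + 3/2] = 2*y + 5/2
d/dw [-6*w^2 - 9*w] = -12*w - 9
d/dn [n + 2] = 1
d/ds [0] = 0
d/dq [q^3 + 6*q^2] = 3*q*(q + 4)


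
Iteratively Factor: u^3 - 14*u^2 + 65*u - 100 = (u - 4)*(u^2 - 10*u + 25) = (u - 5)*(u - 4)*(u - 5)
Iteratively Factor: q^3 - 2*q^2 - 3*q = (q + 1)*(q^2 - 3*q) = (q - 3)*(q + 1)*(q)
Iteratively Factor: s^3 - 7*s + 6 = (s + 3)*(s^2 - 3*s + 2) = (s - 1)*(s + 3)*(s - 2)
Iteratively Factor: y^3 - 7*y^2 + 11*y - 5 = (y - 5)*(y^2 - 2*y + 1) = (y - 5)*(y - 1)*(y - 1)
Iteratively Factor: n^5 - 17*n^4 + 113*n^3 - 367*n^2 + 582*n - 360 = (n - 4)*(n^4 - 13*n^3 + 61*n^2 - 123*n + 90) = (n - 4)*(n - 2)*(n^3 - 11*n^2 + 39*n - 45) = (n - 4)*(n - 3)*(n - 2)*(n^2 - 8*n + 15) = (n - 5)*(n - 4)*(n - 3)*(n - 2)*(n - 3)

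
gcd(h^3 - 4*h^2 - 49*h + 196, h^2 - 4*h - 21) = h - 7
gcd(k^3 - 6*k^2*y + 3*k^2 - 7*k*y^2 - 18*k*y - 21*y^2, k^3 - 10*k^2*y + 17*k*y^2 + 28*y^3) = -k^2 + 6*k*y + 7*y^2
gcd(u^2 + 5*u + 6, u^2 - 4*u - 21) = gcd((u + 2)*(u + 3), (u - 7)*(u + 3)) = u + 3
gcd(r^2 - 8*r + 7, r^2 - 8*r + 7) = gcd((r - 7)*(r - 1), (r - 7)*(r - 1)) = r^2 - 8*r + 7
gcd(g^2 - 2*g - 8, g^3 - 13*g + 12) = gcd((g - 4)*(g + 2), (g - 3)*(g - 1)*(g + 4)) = 1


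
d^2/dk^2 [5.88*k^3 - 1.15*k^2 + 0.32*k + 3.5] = 35.28*k - 2.3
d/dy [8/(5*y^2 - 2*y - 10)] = 16*(1 - 5*y)/(-5*y^2 + 2*y + 10)^2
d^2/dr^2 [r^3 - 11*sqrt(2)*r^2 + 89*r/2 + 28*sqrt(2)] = 6*r - 22*sqrt(2)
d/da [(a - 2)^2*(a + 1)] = 3*a*(a - 2)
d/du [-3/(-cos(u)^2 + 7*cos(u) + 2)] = 3*(2*cos(u) - 7)*sin(u)/(sin(u)^2 + 7*cos(u) + 1)^2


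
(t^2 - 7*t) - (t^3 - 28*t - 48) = -t^3 + t^2 + 21*t + 48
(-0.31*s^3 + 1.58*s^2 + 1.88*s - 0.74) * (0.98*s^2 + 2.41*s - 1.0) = -0.3038*s^5 + 0.8013*s^4 + 5.9602*s^3 + 2.2256*s^2 - 3.6634*s + 0.74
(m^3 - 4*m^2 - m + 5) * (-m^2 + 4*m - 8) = -m^5 + 8*m^4 - 23*m^3 + 23*m^2 + 28*m - 40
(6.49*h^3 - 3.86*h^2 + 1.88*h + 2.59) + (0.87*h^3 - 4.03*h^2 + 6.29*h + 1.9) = 7.36*h^3 - 7.89*h^2 + 8.17*h + 4.49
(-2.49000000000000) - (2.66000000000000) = -5.15000000000000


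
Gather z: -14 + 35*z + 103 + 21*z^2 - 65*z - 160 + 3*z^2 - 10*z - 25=24*z^2 - 40*z - 96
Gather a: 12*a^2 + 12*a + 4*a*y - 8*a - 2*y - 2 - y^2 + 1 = 12*a^2 + a*(4*y + 4) - y^2 - 2*y - 1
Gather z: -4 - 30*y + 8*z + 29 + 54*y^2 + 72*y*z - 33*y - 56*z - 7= 54*y^2 - 63*y + z*(72*y - 48) + 18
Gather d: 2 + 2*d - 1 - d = d + 1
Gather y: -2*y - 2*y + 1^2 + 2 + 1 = 4 - 4*y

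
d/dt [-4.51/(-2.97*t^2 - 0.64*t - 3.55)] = (-26.7894*t - 2.8864)/(2.97*t^2 + 0.64*t + 3.55)^2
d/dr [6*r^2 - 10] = 12*r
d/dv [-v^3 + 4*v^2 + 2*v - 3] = -3*v^2 + 8*v + 2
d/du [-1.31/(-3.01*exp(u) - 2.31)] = -3.9431*exp(u)/(3.01*exp(u) + 2.31)^2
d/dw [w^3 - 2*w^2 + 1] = w*(3*w - 4)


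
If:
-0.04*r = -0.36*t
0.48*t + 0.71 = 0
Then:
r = -13.31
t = -1.48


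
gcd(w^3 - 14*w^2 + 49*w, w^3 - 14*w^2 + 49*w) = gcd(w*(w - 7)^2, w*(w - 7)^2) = w^3 - 14*w^2 + 49*w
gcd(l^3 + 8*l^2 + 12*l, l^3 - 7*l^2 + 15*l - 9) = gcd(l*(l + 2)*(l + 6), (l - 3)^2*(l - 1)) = 1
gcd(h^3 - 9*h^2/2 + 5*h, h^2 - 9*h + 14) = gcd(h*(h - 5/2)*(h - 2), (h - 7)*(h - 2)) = h - 2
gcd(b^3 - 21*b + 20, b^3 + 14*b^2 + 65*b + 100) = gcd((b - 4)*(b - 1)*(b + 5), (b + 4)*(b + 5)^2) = b + 5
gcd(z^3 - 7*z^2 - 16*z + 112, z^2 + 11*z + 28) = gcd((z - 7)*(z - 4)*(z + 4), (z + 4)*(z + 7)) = z + 4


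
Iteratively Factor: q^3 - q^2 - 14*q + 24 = (q - 2)*(q^2 + q - 12) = (q - 3)*(q - 2)*(q + 4)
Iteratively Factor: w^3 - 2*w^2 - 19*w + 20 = (w - 5)*(w^2 + 3*w - 4) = (w - 5)*(w - 1)*(w + 4)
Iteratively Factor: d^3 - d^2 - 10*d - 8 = (d + 1)*(d^2 - 2*d - 8) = (d - 4)*(d + 1)*(d + 2)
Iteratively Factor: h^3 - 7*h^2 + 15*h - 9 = (h - 3)*(h^2 - 4*h + 3) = (h - 3)*(h - 1)*(h - 3)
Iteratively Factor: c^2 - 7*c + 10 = (c - 5)*(c - 2)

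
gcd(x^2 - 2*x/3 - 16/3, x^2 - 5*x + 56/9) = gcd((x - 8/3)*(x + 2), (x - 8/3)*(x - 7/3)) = x - 8/3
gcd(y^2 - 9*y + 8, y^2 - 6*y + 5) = y - 1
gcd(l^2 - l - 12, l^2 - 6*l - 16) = 1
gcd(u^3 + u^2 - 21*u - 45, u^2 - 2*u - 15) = u^2 - 2*u - 15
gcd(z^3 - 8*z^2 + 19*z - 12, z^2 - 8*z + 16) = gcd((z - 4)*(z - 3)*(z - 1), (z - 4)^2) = z - 4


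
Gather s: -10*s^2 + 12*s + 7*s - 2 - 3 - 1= -10*s^2 + 19*s - 6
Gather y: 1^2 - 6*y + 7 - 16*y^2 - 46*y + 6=-16*y^2 - 52*y + 14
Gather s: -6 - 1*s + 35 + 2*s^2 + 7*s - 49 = 2*s^2 + 6*s - 20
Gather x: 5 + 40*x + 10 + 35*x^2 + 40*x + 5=35*x^2 + 80*x + 20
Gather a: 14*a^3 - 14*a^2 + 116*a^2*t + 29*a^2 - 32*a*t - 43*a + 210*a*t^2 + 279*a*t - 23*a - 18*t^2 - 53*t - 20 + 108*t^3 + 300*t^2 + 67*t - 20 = 14*a^3 + a^2*(116*t + 15) + a*(210*t^2 + 247*t - 66) + 108*t^3 + 282*t^2 + 14*t - 40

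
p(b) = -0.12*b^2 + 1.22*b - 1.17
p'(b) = 1.22 - 0.24*b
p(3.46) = 1.61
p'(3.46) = 0.39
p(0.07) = -1.09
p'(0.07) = 1.20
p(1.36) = 0.27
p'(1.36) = 0.89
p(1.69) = 0.55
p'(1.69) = 0.81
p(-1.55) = -3.35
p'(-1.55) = 1.59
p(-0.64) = -2.00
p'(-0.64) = 1.37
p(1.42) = 0.32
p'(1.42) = 0.88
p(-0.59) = -1.93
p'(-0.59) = 1.36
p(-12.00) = -33.09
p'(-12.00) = 4.10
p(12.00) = -3.81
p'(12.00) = -1.66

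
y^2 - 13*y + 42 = (y - 7)*(y - 6)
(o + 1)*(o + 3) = o^2 + 4*o + 3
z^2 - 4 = (z - 2)*(z + 2)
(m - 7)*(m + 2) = m^2 - 5*m - 14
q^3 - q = q*(q - 1)*(q + 1)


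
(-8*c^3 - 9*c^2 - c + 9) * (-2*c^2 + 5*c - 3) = 16*c^5 - 22*c^4 - 19*c^3 + 4*c^2 + 48*c - 27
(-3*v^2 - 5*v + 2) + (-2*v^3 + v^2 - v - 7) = -2*v^3 - 2*v^2 - 6*v - 5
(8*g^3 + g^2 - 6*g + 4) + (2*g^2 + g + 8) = 8*g^3 + 3*g^2 - 5*g + 12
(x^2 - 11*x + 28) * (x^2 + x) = x^4 - 10*x^3 + 17*x^2 + 28*x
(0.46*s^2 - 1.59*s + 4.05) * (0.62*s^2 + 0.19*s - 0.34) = 0.2852*s^4 - 0.8984*s^3 + 2.0525*s^2 + 1.3101*s - 1.377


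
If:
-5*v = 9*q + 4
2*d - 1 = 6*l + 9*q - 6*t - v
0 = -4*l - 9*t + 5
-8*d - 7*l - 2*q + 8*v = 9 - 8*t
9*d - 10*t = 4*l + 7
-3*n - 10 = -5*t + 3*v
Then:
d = 6513/6889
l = 62726/6889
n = -865259/41334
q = -96303/13778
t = -24051/6889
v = 162323/13778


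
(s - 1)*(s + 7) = s^2 + 6*s - 7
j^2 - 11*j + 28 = (j - 7)*(j - 4)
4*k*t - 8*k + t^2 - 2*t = (4*k + t)*(t - 2)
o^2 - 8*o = o*(o - 8)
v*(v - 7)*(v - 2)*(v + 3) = v^4 - 6*v^3 - 13*v^2 + 42*v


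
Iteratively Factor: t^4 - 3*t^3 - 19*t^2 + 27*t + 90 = (t - 5)*(t^3 + 2*t^2 - 9*t - 18) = (t - 5)*(t - 3)*(t^2 + 5*t + 6) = (t - 5)*(t - 3)*(t + 2)*(t + 3)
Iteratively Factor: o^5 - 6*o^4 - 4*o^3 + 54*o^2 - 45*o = (o - 3)*(o^4 - 3*o^3 - 13*o^2 + 15*o) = (o - 3)*(o - 1)*(o^3 - 2*o^2 - 15*o) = (o - 3)*(o - 1)*(o + 3)*(o^2 - 5*o) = (o - 5)*(o - 3)*(o - 1)*(o + 3)*(o)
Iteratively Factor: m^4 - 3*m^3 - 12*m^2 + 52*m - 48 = (m - 2)*(m^3 - m^2 - 14*m + 24) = (m - 2)*(m + 4)*(m^2 - 5*m + 6) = (m - 3)*(m - 2)*(m + 4)*(m - 2)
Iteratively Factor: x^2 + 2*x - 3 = (x - 1)*(x + 3)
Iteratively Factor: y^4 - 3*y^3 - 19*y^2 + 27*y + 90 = (y + 3)*(y^3 - 6*y^2 - y + 30) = (y - 5)*(y + 3)*(y^2 - y - 6) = (y - 5)*(y - 3)*(y + 3)*(y + 2)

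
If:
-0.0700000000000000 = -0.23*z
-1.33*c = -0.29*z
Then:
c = 0.07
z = 0.30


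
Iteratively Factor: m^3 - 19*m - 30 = (m - 5)*(m^2 + 5*m + 6) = (m - 5)*(m + 3)*(m + 2)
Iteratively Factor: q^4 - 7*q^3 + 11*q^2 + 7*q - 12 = (q - 3)*(q^3 - 4*q^2 - q + 4) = (q - 4)*(q - 3)*(q^2 - 1) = (q - 4)*(q - 3)*(q + 1)*(q - 1)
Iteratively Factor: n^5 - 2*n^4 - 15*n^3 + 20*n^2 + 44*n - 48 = (n - 1)*(n^4 - n^3 - 16*n^2 + 4*n + 48) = (n - 1)*(n + 3)*(n^3 - 4*n^2 - 4*n + 16) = (n - 1)*(n + 2)*(n + 3)*(n^2 - 6*n + 8) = (n - 2)*(n - 1)*(n + 2)*(n + 3)*(n - 4)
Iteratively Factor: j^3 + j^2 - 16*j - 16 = (j + 4)*(j^2 - 3*j - 4) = (j + 1)*(j + 4)*(j - 4)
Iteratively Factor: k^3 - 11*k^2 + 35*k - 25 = (k - 1)*(k^2 - 10*k + 25) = (k - 5)*(k - 1)*(k - 5)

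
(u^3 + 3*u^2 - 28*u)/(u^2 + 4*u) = (u^2 + 3*u - 28)/(u + 4)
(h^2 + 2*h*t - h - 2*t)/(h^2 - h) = (h + 2*t)/h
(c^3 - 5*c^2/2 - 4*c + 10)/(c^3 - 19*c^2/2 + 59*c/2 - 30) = (c^2 - 4)/(c^2 - 7*c + 12)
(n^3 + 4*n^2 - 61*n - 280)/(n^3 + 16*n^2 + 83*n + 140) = (n - 8)/(n + 4)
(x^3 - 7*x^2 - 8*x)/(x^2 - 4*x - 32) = x*(x + 1)/(x + 4)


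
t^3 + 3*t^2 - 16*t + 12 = (t - 2)*(t - 1)*(t + 6)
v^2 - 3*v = v*(v - 3)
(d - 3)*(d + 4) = d^2 + d - 12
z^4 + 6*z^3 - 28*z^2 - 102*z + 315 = (z - 3)^2*(z + 5)*(z + 7)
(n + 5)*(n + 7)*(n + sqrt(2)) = n^3 + sqrt(2)*n^2 + 12*n^2 + 12*sqrt(2)*n + 35*n + 35*sqrt(2)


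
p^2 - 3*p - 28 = (p - 7)*(p + 4)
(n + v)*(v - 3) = n*v - 3*n + v^2 - 3*v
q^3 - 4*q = q*(q - 2)*(q + 2)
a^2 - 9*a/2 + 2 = (a - 4)*(a - 1/2)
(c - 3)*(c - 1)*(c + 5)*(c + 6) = c^4 + 7*c^3 - 11*c^2 - 87*c + 90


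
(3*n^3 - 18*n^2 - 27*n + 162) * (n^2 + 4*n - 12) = 3*n^5 - 6*n^4 - 135*n^3 + 270*n^2 + 972*n - 1944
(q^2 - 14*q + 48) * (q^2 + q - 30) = q^4 - 13*q^3 + 4*q^2 + 468*q - 1440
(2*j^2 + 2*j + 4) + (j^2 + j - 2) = 3*j^2 + 3*j + 2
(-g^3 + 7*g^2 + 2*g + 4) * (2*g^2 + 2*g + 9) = -2*g^5 + 12*g^4 + 9*g^3 + 75*g^2 + 26*g + 36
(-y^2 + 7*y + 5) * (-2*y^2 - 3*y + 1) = 2*y^4 - 11*y^3 - 32*y^2 - 8*y + 5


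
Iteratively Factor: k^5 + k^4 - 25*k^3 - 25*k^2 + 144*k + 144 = (k + 1)*(k^4 - 25*k^2 + 144) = (k - 3)*(k + 1)*(k^3 + 3*k^2 - 16*k - 48) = (k - 4)*(k - 3)*(k + 1)*(k^2 + 7*k + 12) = (k - 4)*(k - 3)*(k + 1)*(k + 3)*(k + 4)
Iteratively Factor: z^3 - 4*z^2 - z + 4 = (z - 1)*(z^2 - 3*z - 4) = (z - 1)*(z + 1)*(z - 4)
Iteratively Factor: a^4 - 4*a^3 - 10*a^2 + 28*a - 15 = (a - 5)*(a^3 + a^2 - 5*a + 3) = (a - 5)*(a - 1)*(a^2 + 2*a - 3) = (a - 5)*(a - 1)*(a + 3)*(a - 1)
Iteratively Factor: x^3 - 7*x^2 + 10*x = (x)*(x^2 - 7*x + 10) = x*(x - 5)*(x - 2)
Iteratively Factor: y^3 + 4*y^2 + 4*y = (y)*(y^2 + 4*y + 4) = y*(y + 2)*(y + 2)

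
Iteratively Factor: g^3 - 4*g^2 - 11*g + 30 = (g + 3)*(g^2 - 7*g + 10) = (g - 5)*(g + 3)*(g - 2)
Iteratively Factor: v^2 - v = (v - 1)*(v)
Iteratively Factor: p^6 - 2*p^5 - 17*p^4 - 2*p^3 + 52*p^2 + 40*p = (p + 1)*(p^5 - 3*p^4 - 14*p^3 + 12*p^2 + 40*p) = (p + 1)*(p + 2)*(p^4 - 5*p^3 - 4*p^2 + 20*p) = (p - 5)*(p + 1)*(p + 2)*(p^3 - 4*p) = (p - 5)*(p + 1)*(p + 2)^2*(p^2 - 2*p) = (p - 5)*(p - 2)*(p + 1)*(p + 2)^2*(p)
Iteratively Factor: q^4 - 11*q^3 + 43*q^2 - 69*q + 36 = (q - 4)*(q^3 - 7*q^2 + 15*q - 9) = (q - 4)*(q - 1)*(q^2 - 6*q + 9) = (q - 4)*(q - 3)*(q - 1)*(q - 3)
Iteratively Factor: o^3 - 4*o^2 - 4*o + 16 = (o - 4)*(o^2 - 4) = (o - 4)*(o - 2)*(o + 2)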